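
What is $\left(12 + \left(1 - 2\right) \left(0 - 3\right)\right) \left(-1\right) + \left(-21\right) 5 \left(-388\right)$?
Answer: $40725$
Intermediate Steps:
$\left(12 + \left(1 - 2\right) \left(0 - 3\right)\right) \left(-1\right) + \left(-21\right) 5 \left(-388\right) = \left(12 - -3\right) \left(-1\right) - -40740 = \left(12 + 3\right) \left(-1\right) + 40740 = 15 \left(-1\right) + 40740 = -15 + 40740 = 40725$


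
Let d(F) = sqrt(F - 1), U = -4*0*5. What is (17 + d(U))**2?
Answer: (17 + I)**2 ≈ 288.0 + 34.0*I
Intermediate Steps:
U = 0 (U = 0*5 = 0)
d(F) = sqrt(-1 + F)
(17 + d(U))**2 = (17 + sqrt(-1 + 0))**2 = (17 + sqrt(-1))**2 = (17 + I)**2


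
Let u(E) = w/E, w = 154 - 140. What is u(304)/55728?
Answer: 7/8470656 ≈ 8.2638e-7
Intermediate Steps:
w = 14
u(E) = 14/E
u(304)/55728 = (14/304)/55728 = (14*(1/304))*(1/55728) = (7/152)*(1/55728) = 7/8470656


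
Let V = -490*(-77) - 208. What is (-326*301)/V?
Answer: -49063/18761 ≈ -2.6152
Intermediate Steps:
V = 37522 (V = 37730 - 208 = 37522)
(-326*301)/V = -326*301/37522 = -98126*1/37522 = -49063/18761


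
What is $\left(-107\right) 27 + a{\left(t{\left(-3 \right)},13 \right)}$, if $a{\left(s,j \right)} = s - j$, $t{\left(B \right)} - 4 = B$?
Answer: $-2901$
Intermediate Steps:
$t{\left(B \right)} = 4 + B$
$\left(-107\right) 27 + a{\left(t{\left(-3 \right)},13 \right)} = \left(-107\right) 27 + \left(\left(4 - 3\right) - 13\right) = -2889 + \left(1 - 13\right) = -2889 - 12 = -2901$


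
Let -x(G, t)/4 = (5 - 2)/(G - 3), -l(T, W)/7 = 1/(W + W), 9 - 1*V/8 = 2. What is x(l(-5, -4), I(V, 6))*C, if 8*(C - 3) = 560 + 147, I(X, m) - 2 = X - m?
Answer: 516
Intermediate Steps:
V = 56 (V = 72 - 8*2 = 72 - 16 = 56)
I(X, m) = 2 + X - m (I(X, m) = 2 + (X - m) = 2 + X - m)
l(T, W) = -7/(2*W) (l(T, W) = -7/(W + W) = -7*1/(2*W) = -7/(2*W))
x(G, t) = -12/(-3 + G) (x(G, t) = -4*(5 - 2)/(G - 3) = -12/(-3 + G))
C = 731/8 (C = 3 + (560 + 147)/8 = 3 + (⅛)*707 = 3 + 707/8 = 731/8 ≈ 91.375)
x(l(-5, -4), I(V, 6))*C = -12/(-3 - 7/2/(-4))*(731/8) = -12/(-3 - 7/2*(-¼))*(731/8) = -12/(-3 + 7/8)*(731/8) = -12/(-17/8)*(731/8) = -12*(-8/17)*(731/8) = (96/17)*(731/8) = 516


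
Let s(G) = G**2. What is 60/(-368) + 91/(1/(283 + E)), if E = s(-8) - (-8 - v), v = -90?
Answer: 2218565/92 ≈ 24115.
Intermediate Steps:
E = -18 (E = (-8)**2 - (-8 - 1*(-90)) = 64 - (-8 + 90) = 64 - 1*82 = 64 - 82 = -18)
60/(-368) + 91/(1/(283 + E)) = 60/(-368) + 91/(1/(283 - 18)) = 60*(-1/368) + 91/(1/265) = -15/92 + 91/(1/265) = -15/92 + 91*265 = -15/92 + 24115 = 2218565/92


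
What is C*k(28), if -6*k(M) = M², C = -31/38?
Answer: 6076/57 ≈ 106.60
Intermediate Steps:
C = -31/38 (C = -31*1/38 = -31/38 ≈ -0.81579)
k(M) = -M²/6
C*k(28) = -(-31)*28²/228 = -(-31)*784/228 = -31/38*(-392/3) = 6076/57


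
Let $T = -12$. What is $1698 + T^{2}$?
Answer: $1842$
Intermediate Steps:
$1698 + T^{2} = 1698 + \left(-12\right)^{2} = 1698 + 144 = 1842$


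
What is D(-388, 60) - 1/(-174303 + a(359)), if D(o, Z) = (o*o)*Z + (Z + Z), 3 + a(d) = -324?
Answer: 1577390878801/174630 ≈ 9.0328e+6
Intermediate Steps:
a(d) = -327 (a(d) = -3 - 324 = -327)
D(o, Z) = 2*Z + Z*o² (D(o, Z) = o²*Z + 2*Z = Z*o² + 2*Z = 2*Z + Z*o²)
D(-388, 60) - 1/(-174303 + a(359)) = 60*(2 + (-388)²) - 1/(-174303 - 327) = 60*(2 + 150544) - 1/(-174630) = 60*150546 - 1*(-1/174630) = 9032760 + 1/174630 = 1577390878801/174630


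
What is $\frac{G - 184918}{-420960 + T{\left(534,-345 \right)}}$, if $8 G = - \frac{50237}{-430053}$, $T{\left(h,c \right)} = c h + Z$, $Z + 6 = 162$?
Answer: $\frac{636196274995}{2081573494416} \approx 0.30563$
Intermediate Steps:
$Z = 156$ ($Z = -6 + 162 = 156$)
$T{\left(h,c \right)} = 156 + c h$ ($T{\left(h,c \right)} = c h + 156 = 156 + c h$)
$G = \frac{50237}{3440424}$ ($G = \frac{\left(-50237\right) \frac{1}{-430053}}{8} = \frac{\left(-50237\right) \left(- \frac{1}{430053}\right)}{8} = \frac{1}{8} \cdot \frac{50237}{430053} = \frac{50237}{3440424} \approx 0.014602$)
$\frac{G - 184918}{-420960 + T{\left(534,-345 \right)}} = \frac{\frac{50237}{3440424} - 184918}{-420960 + \left(156 - 184230\right)} = - \frac{636196274995}{3440424 \left(-420960 + \left(156 - 184230\right)\right)} = - \frac{636196274995}{3440424 \left(-420960 - 184074\right)} = - \frac{636196274995}{3440424 \left(-605034\right)} = \left(- \frac{636196274995}{3440424}\right) \left(- \frac{1}{605034}\right) = \frac{636196274995}{2081573494416}$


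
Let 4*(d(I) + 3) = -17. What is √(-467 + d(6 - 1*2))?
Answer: I*√1897/2 ≈ 21.777*I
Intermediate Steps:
d(I) = -29/4 (d(I) = -3 + (¼)*(-17) = -3 - 17/4 = -29/4)
√(-467 + d(6 - 1*2)) = √(-467 - 29/4) = √(-1897/4) = I*√1897/2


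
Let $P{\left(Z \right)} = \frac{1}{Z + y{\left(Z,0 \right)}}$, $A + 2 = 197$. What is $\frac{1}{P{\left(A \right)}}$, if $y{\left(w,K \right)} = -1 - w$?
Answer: $-1$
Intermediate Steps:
$A = 195$ ($A = -2 + 197 = 195$)
$P{\left(Z \right)} = -1$ ($P{\left(Z \right)} = \frac{1}{Z - \left(1 + Z\right)} = \frac{1}{-1} = -1$)
$\frac{1}{P{\left(A \right)}} = \frac{1}{-1} = -1$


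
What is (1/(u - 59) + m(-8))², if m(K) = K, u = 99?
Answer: 101761/1600 ≈ 63.601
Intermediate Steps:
(1/(u - 59) + m(-8))² = (1/(99 - 59) - 8)² = (1/40 - 8)² = (-319/40)² = 101761/1600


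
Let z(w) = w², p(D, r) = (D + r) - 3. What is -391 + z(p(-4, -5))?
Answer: -247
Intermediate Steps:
p(D, r) = -3 + D + r
-391 + z(p(-4, -5)) = -391 + (-3 - 4 - 5)² = -391 + (-12)² = -391 + 144 = -247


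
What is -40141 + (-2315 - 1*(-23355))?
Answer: -19101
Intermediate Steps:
-40141 + (-2315 - 1*(-23355)) = -40141 + (-2315 + 23355) = -40141 + 21040 = -19101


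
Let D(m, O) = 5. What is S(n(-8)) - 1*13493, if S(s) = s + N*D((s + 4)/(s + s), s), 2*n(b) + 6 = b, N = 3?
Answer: -13485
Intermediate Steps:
n(b) = -3 + b/2
S(s) = 15 + s (S(s) = s + 3*5 = s + 15 = 15 + s)
S(n(-8)) - 1*13493 = (15 + (-3 + (½)*(-8))) - 1*13493 = (15 + (-3 - 4)) - 13493 = (15 - 7) - 13493 = 8 - 13493 = -13485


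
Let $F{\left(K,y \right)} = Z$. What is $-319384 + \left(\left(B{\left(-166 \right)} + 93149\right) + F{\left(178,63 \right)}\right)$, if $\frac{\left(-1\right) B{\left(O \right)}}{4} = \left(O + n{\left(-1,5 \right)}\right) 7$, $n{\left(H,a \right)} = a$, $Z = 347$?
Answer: $-221380$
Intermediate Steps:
$F{\left(K,y \right)} = 347$
$B{\left(O \right)} = -140 - 28 O$ ($B{\left(O \right)} = - 4 \left(O + 5\right) 7 = - 4 \left(5 + O\right) 7 = - 4 \left(35 + 7 O\right) = -140 - 28 O$)
$-319384 + \left(\left(B{\left(-166 \right)} + 93149\right) + F{\left(178,63 \right)}\right) = -319384 + \left(\left(\left(-140 - -4648\right) + 93149\right) + 347\right) = -319384 + \left(\left(\left(-140 + 4648\right) + 93149\right) + 347\right) = -319384 + \left(\left(4508 + 93149\right) + 347\right) = -319384 + \left(97657 + 347\right) = -319384 + 98004 = -221380$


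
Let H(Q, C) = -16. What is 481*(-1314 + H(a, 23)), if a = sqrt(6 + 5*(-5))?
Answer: -639730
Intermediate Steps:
a = I*sqrt(19) (a = sqrt(6 - 25) = sqrt(-19) = I*sqrt(19) ≈ 4.3589*I)
481*(-1314 + H(a, 23)) = 481*(-1314 - 16) = 481*(-1330) = -639730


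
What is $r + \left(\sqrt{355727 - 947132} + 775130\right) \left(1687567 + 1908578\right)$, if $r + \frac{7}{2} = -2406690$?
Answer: $\frac{5574954934313}{2} + 3596145 i \sqrt{591405} \approx 2.7875 \cdot 10^{12} + 2.7655 \cdot 10^{9} i$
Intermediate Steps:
$r = - \frac{4813387}{2}$ ($r = - \frac{7}{2} - 2406690 = - \frac{4813387}{2} \approx -2.4067 \cdot 10^{6}$)
$r + \left(\sqrt{355727 - 947132} + 775130\right) \left(1687567 + 1908578\right) = - \frac{4813387}{2} + \left(\sqrt{355727 - 947132} + 775130\right) \left(1687567 + 1908578\right) = - \frac{4813387}{2} + \left(\sqrt{-591405} + 775130\right) 3596145 = - \frac{4813387}{2} + \left(i \sqrt{591405} + 775130\right) 3596145 = - \frac{4813387}{2} + \left(775130 + i \sqrt{591405}\right) 3596145 = - \frac{4813387}{2} + \left(2787479873850 + 3596145 i \sqrt{591405}\right) = \frac{5574954934313}{2} + 3596145 i \sqrt{591405}$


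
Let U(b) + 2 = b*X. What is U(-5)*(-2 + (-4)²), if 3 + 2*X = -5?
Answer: 252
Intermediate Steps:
X = -4 (X = -3/2 + (½)*(-5) = -3/2 - 5/2 = -4)
U(b) = -2 - 4*b (U(b) = -2 + b*(-4) = -2 - 4*b)
U(-5)*(-2 + (-4)²) = (-2 - 4*(-5))*(-2 + (-4)²) = (-2 + 20)*(-2 + 16) = 18*14 = 252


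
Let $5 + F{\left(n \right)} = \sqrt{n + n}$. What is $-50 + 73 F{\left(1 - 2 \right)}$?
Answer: $-415 + 73 i \sqrt{2} \approx -415.0 + 103.24 i$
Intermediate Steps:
$F{\left(n \right)} = -5 + \sqrt{2} \sqrt{n}$ ($F{\left(n \right)} = -5 + \sqrt{n + n} = -5 + \sqrt{2 n} = -5 + \sqrt{2} \sqrt{n}$)
$-50 + 73 F{\left(1 - 2 \right)} = -50 + 73 \left(-5 + \sqrt{2} \sqrt{1 - 2}\right) = -50 + 73 \left(-5 + \sqrt{2} \sqrt{-1}\right) = -50 + 73 \left(-5 + \sqrt{2} i\right) = -50 + 73 \left(-5 + i \sqrt{2}\right) = -50 - \left(365 - 73 i \sqrt{2}\right) = -415 + 73 i \sqrt{2}$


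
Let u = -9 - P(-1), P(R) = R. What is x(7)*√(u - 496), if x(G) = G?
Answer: 42*I*√14 ≈ 157.15*I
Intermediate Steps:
u = -8 (u = -9 - 1*(-1) = -9 + 1 = -8)
x(7)*√(u - 496) = 7*√(-8 - 496) = 7*√(-504) = 7*(6*I*√14) = 42*I*√14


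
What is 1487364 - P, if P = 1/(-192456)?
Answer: 286252125985/192456 ≈ 1.4874e+6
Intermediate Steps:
P = -1/192456 ≈ -5.1960e-6
1487364 - P = 1487364 - 1*(-1/192456) = 1487364 + 1/192456 = 286252125985/192456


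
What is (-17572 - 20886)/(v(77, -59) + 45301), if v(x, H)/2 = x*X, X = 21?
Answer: -38458/48535 ≈ -0.79238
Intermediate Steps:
v(x, H) = 42*x (v(x, H) = 2*(x*21) = 2*(21*x) = 42*x)
(-17572 - 20886)/(v(77, -59) + 45301) = (-17572 - 20886)/(42*77 + 45301) = -38458/(3234 + 45301) = -38458/48535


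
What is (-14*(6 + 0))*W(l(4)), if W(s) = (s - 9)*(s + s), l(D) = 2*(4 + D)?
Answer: -18816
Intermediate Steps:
l(D) = 8 + 2*D
W(s) = 2*s*(-9 + s) (W(s) = (-9 + s)*(2*s) = 2*s*(-9 + s))
(-14*(6 + 0))*W(l(4)) = (-14*(6 + 0))*(2*(8 + 2*4)*(-9 + (8 + 2*4))) = (-14*6)*(2*(8 + 8)*(-9 + (8 + 8))) = -168*16*(-9 + 16) = -168*16*7 = -84*224 = -18816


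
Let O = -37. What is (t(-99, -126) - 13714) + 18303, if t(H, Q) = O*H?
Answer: 8252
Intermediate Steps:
t(H, Q) = -37*H
(t(-99, -126) - 13714) + 18303 = (-37*(-99) - 13714) + 18303 = (3663 - 13714) + 18303 = -10051 + 18303 = 8252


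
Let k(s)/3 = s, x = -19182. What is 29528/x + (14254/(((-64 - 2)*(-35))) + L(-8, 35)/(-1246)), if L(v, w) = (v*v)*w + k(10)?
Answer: 307753352/109545205 ≈ 2.8094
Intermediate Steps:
k(s) = 3*s
L(v, w) = 30 + w*v**2 (L(v, w) = (v*v)*w + 3*10 = v**2*w + 30 = w*v**2 + 30 = 30 + w*v**2)
29528/x + (14254/(((-64 - 2)*(-35))) + L(-8, 35)/(-1246)) = 29528/(-19182) + (14254/(((-64 - 2)*(-35))) + (30 + 35*(-8)**2)/(-1246)) = 29528*(-1/19182) + (14254/((-66*(-35))) + (30 + 35*64)*(-1/1246)) = -14764/9591 + (14254/2310 + (30 + 2240)*(-1/1246)) = -14764/9591 + (14254*(1/2310) + 2270*(-1/1246)) = -14764/9591 + (7127/1155 - 1135/623) = -14764/9591 + 447028/102795 = 307753352/109545205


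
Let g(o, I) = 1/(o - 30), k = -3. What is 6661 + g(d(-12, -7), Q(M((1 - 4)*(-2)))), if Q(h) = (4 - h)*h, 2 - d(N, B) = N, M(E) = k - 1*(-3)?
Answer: 106575/16 ≈ 6660.9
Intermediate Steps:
M(E) = 0 (M(E) = -3 - 1*(-3) = -3 + 3 = 0)
d(N, B) = 2 - N
Q(h) = h*(4 - h)
g(o, I) = 1/(-30 + o)
6661 + g(d(-12, -7), Q(M((1 - 4)*(-2)))) = 6661 + 1/(-30 + (2 - 1*(-12))) = 6661 + 1/(-30 + (2 + 12)) = 6661 + 1/(-30 + 14) = 6661 + 1/(-16) = 6661 - 1/16 = 106575/16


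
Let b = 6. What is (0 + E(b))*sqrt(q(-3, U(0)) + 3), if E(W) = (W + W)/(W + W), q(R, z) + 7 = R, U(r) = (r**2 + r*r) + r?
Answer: I*sqrt(7) ≈ 2.6458*I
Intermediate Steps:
U(r) = r + 2*r**2 (U(r) = (r**2 + r**2) + r = 2*r**2 + r = r + 2*r**2)
q(R, z) = -7 + R
E(W) = 1 (E(W) = (2*W)/((2*W)) = (2*W)*(1/(2*W)) = 1)
(0 + E(b))*sqrt(q(-3, U(0)) + 3) = (0 + 1)*sqrt((-7 - 3) + 3) = 1*sqrt(-10 + 3) = 1*sqrt(-7) = 1*(I*sqrt(7)) = I*sqrt(7)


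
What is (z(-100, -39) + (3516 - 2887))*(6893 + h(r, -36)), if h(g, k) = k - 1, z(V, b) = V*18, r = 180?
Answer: -8028376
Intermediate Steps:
z(V, b) = 18*V
h(g, k) = -1 + k
(z(-100, -39) + (3516 - 2887))*(6893 + h(r, -36)) = (18*(-100) + (3516 - 2887))*(6893 + (-1 - 36)) = (-1800 + 629)*(6893 - 37) = -1171*6856 = -8028376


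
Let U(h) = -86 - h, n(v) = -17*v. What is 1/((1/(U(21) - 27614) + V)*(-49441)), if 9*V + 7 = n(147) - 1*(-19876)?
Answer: -27721/2645169095289 ≈ -1.0480e-8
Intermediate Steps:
V = 1930 (V = -7/9 + (-17*147 - 1*(-19876))/9 = -7/9 + (-2499 + 19876)/9 = -7/9 + (⅑)*17377 = -7/9 + 17377/9 = 1930)
1/((1/(U(21) - 27614) + V)*(-49441)) = 1/((1/((-86 - 1*21) - 27614) + 1930)*(-49441)) = -1/49441/(1/((-86 - 21) - 27614) + 1930) = -1/49441/(1/(-107 - 27614) + 1930) = -1/49441/(1/(-27721) + 1930) = -1/49441/(-1/27721 + 1930) = -1/49441/(53501529/27721) = (27721/53501529)*(-1/49441) = -27721/2645169095289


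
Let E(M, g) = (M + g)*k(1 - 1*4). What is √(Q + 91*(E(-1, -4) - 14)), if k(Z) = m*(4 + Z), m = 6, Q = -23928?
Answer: 2*I*√6983 ≈ 167.13*I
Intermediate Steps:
k(Z) = 24 + 6*Z (k(Z) = 6*(4 + Z) = 24 + 6*Z)
E(M, g) = 6*M + 6*g (E(M, g) = (M + g)*(24 + 6*(1 - 1*4)) = (M + g)*(24 + 6*(1 - 4)) = (M + g)*(24 + 6*(-3)) = (M + g)*(24 - 18) = (M + g)*6 = 6*M + 6*g)
√(Q + 91*(E(-1, -4) - 14)) = √(-23928 + 91*((6*(-1) + 6*(-4)) - 14)) = √(-23928 + 91*((-6 - 24) - 14)) = √(-23928 + 91*(-30 - 14)) = √(-23928 + 91*(-44)) = √(-23928 - 4004) = √(-27932) = 2*I*√6983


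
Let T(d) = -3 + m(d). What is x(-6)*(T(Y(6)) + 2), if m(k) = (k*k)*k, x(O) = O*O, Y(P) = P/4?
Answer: 171/2 ≈ 85.500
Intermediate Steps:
Y(P) = P/4 (Y(P) = P*(¼) = P/4)
x(O) = O²
m(k) = k³ (m(k) = k²*k = k³)
T(d) = -3 + d³
x(-6)*(T(Y(6)) + 2) = (-6)²*((-3 + ((¼)*6)³) + 2) = 36*((-3 + (3/2)³) + 2) = 36*((-3 + 27/8) + 2) = 36*(3/8 + 2) = 36*(19/8) = 171/2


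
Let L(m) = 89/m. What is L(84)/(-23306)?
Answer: -89/1957704 ≈ -4.5461e-5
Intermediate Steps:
L(84)/(-23306) = (89/84)/(-23306) = (89*(1/84))*(-1/23306) = (89/84)*(-1/23306) = -89/1957704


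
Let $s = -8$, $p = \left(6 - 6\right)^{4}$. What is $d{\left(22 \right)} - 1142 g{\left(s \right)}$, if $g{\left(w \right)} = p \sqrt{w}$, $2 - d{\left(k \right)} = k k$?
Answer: $-482$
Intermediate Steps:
$d{\left(k \right)} = 2 - k^{2}$ ($d{\left(k \right)} = 2 - k k = 2 - k^{2}$)
$p = 0$ ($p = \left(6 - 6\right)^{4} = 0^{4} = 0$)
$g{\left(w \right)} = 0$ ($g{\left(w \right)} = 0 \sqrt{w} = 0$)
$d{\left(22 \right)} - 1142 g{\left(s \right)} = \left(2 - 22^{2}\right) - 0 = \left(2 - 484\right) + 0 = -482 + 0 = -482$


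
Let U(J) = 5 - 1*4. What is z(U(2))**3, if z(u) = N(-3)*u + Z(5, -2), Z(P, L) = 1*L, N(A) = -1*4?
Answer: -216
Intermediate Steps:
N(A) = -4
U(J) = 1 (U(J) = 5 - 4 = 1)
Z(P, L) = L
z(u) = -2 - 4*u (z(u) = -4*u - 2 = -2 - 4*u)
z(U(2))**3 = (-2 - 4*1)**3 = (-2 - 4)**3 = (-6)**3 = -216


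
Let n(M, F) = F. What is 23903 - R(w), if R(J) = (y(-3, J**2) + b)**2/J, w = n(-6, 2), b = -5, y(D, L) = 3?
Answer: 23901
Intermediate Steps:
w = 2
R(J) = 4/J (R(J) = (3 - 5)**2/J = (-2)**2/J = 4/J)
23903 - R(w) = 23903 - 4/2 = 23903 - 1*2 = 23903 - 2 = 23901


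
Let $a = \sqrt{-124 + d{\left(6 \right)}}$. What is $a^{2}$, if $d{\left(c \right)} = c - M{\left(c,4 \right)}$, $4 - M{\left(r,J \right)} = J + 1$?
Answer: $-117$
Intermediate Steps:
$M{\left(r,J \right)} = 3 - J$ ($M{\left(r,J \right)} = 4 - \left(J + 1\right) = 4 - \left(1 + J\right) = 3 - J$)
$d{\left(c \right)} = 1 + c$ ($d{\left(c \right)} = c - \left(3 - 4\right) = c - -1 = c + 1 = 1 + c$)
$a = 3 i \sqrt{13}$ ($a = \sqrt{-124 + \left(1 + 6\right)} = \sqrt{-124 + 7} = \sqrt{-117} = 3 i \sqrt{13} \approx 10.817 i$)
$a^{2} = \left(3 i \sqrt{13}\right)^{2} = -117$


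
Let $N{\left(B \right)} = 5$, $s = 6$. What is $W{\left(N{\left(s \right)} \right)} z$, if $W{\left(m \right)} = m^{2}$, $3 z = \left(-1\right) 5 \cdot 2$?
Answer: $- \frac{250}{3} \approx -83.333$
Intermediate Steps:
$z = - \frac{10}{3}$ ($z = \frac{\left(-1\right) 5 \cdot 2}{3} = \frac{\left(-5\right) 2}{3} = \frac{1}{3} \left(-10\right) = - \frac{10}{3} \approx -3.3333$)
$W{\left(N{\left(s \right)} \right)} z = 5^{2} \left(- \frac{10}{3}\right) = 25 \left(- \frac{10}{3}\right) = - \frac{250}{3}$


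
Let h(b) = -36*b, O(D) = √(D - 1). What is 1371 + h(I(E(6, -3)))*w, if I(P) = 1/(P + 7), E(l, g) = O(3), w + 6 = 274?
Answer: -3099/47 + 9648*√2/47 ≈ 224.37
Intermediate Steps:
w = 268 (w = -6 + 274 = 268)
O(D) = √(-1 + D)
E(l, g) = √2 (E(l, g) = √(-1 + 3) = √2)
I(P) = 1/(7 + P)
1371 + h(I(E(6, -3)))*w = 1371 - 36/(7 + √2)*268 = 1371 - 9648/(7 + √2)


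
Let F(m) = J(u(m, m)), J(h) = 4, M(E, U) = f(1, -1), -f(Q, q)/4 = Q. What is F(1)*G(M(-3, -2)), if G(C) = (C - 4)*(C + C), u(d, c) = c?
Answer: 256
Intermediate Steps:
f(Q, q) = -4*Q
M(E, U) = -4 (M(E, U) = -4*1 = -4)
G(C) = 2*C*(-4 + C) (G(C) = (-4 + C)*(2*C) = 2*C*(-4 + C))
F(m) = 4
F(1)*G(M(-3, -2)) = 4*(2*(-4)*(-4 - 4)) = 4*(2*(-4)*(-8)) = 4*64 = 256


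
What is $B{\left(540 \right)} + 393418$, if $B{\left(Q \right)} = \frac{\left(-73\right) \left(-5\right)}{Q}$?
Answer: $\frac{42489217}{108} \approx 3.9342 \cdot 10^{5}$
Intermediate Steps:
$B{\left(Q \right)} = \frac{365}{Q}$
$B{\left(540 \right)} + 393418 = \frac{365}{540} + 393418 = 365 \cdot \frac{1}{540} + 393418 = \frac{73}{108} + 393418 = \frac{42489217}{108}$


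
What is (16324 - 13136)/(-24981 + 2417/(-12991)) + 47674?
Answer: 3867907459251/81132647 ≈ 47674.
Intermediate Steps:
(16324 - 13136)/(-24981 + 2417/(-12991)) + 47674 = 3188/(-24981 + 2417*(-1/12991)) + 47674 = 3188/(-24981 - 2417/12991) + 47674 = 3188/(-324530588/12991) + 47674 = 3188*(-12991/324530588) + 47674 = -10353827/81132647 + 47674 = 3867907459251/81132647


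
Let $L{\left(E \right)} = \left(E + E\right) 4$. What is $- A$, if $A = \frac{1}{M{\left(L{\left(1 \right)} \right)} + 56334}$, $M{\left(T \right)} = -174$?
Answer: $- \frac{1}{56160} \approx -1.7806 \cdot 10^{-5}$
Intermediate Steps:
$L{\left(E \right)} = 8 E$ ($L{\left(E \right)} = 2 E 4 = 8 E$)
$A = \frac{1}{56160}$ ($A = \frac{1}{-174 + 56334} = \frac{1}{56160} \approx 1.7806 \cdot 10^{-5}$)
$- A = \left(-1\right) \frac{1}{56160} = - \frac{1}{56160}$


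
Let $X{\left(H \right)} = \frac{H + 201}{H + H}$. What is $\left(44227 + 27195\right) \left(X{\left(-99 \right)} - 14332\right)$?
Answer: $- \frac{33780677606}{33} \approx -1.0237 \cdot 10^{9}$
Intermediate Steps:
$X{\left(H \right)} = \frac{201 + H}{2 H}$
$\left(44227 + 27195\right) \left(X{\left(-99 \right)} - 14332\right) = \left(44227 + 27195\right) \left(\frac{201 - 99}{2 \left(-99\right)} - 14332\right) = 71422 \left(\frac{1}{2} \left(- \frac{1}{99}\right) 102 - 14332\right) = 71422 \left(- \frac{17}{33} - 14332\right) = 71422 \left(- \frac{472973}{33}\right) = - \frac{33780677606}{33}$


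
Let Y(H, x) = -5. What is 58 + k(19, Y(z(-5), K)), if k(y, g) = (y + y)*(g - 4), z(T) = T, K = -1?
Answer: -284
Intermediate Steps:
k(y, g) = 2*y*(-4 + g) (k(y, g) = (2*y)*(-4 + g) = 2*y*(-4 + g))
58 + k(19, Y(z(-5), K)) = 58 + 2*19*(-4 - 5) = 58 + 2*19*(-9) = 58 - 342 = -284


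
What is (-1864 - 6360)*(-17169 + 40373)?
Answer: -190829696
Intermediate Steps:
(-1864 - 6360)*(-17169 + 40373) = -8224*23204 = -190829696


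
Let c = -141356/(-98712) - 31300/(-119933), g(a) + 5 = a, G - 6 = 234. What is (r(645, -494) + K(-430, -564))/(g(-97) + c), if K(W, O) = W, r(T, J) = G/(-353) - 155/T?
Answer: 19359256212157554/4506331454213119 ≈ 4.2960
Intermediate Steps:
G = 240 (G = 6 + 234 = 240)
g(a) = -5 + a
r(T, J) = -240/353 - 155/T (r(T, J) = 240/(-353) - 155/T = 240*(-1/353) - 155/T = -240/353 - 155/T)
c = 5010733687/2959706574 (c = -141356*(-1/98712) - 31300*(-1/119933) = 35339/24678 + 31300/119933 = 5010733687/2959706574 ≈ 1.6930)
(r(645, -494) + K(-430, -564))/(g(-97) + c) = ((-240/353 - 155/645) - 430)/((-5 - 97) + 5010733687/2959706574) = ((-240/353 - 155*1/645) - 430)/(-102 + 5010733687/2959706574) = ((-240/353 - 31/129) - 430)/(-296879336861/2959706574) = (-41903/45537 - 430)*(-2959706574/296879336861) = -19622813/45537*(-2959706574/296879336861) = 19359256212157554/4506331454213119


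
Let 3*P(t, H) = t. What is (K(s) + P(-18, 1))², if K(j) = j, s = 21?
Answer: 225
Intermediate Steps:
P(t, H) = t/3
(K(s) + P(-18, 1))² = (21 + (⅓)*(-18))² = (21 - 6)² = 15² = 225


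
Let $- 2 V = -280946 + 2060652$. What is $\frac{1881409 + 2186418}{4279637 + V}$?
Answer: $\frac{4067827}{3389784} \approx 1.2$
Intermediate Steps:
$V = -889853$ ($V = - \frac{-280946 + 2060652}{2} = \left(- \frac{1}{2}\right) 1779706 = -889853$)
$\frac{1881409 + 2186418}{4279637 + V} = \frac{1881409 + 2186418}{4279637 - 889853} = \frac{4067827}{3389784}$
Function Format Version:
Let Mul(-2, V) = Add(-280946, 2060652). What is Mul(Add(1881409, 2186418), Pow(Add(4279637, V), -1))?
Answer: Rational(4067827, 3389784) ≈ 1.2000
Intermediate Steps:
V = -889853 (V = Mul(Rational(-1, 2), Add(-280946, 2060652)) = Mul(Rational(-1, 2), 1779706) = -889853)
Mul(Add(1881409, 2186418), Pow(Add(4279637, V), -1)) = Mul(Add(1881409, 2186418), Pow(Add(4279637, -889853), -1)) = Mul(4067827, Pow(3389784, -1)) = Mul(4067827, Rational(1, 3389784)) = Rational(4067827, 3389784)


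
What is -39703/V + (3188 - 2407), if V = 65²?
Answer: 3260022/4225 ≈ 771.60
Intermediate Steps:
V = 4225
-39703/V + (3188 - 2407) = -39703/4225 + (3188 - 2407) = -39703*1/4225 + 781 = -39703/4225 + 781 = 3260022/4225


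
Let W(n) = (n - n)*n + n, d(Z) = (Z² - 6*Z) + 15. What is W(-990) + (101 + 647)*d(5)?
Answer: 6490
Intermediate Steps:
d(Z) = 15 + Z² - 6*Z
W(n) = n (W(n) = 0*n + n = 0 + n = n)
W(-990) + (101 + 647)*d(5) = -990 + (101 + 647)*(15 + 5² - 6*5) = -990 + 748*(15 + 25 - 30) = -990 + 748*10 = -990 + 7480 = 6490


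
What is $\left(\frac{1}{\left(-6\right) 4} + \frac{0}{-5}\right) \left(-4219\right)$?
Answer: $\frac{4219}{24} \approx 175.79$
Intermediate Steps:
$\left(\frac{1}{\left(-6\right) 4} + \frac{0}{-5}\right) \left(-4219\right) = \left(\left(- \frac{1}{6}\right) \frac{1}{4} + 0 \left(- \frac{1}{5}\right)\right) \left(-4219\right) = \left(- \frac{1}{24} + 0\right) \left(-4219\right) = \left(- \frac{1}{24}\right) \left(-4219\right) = \frac{4219}{24}$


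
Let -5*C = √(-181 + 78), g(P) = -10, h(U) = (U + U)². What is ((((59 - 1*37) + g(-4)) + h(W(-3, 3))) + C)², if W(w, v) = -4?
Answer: (380 - I*√103)²/25 ≈ 5771.9 - 308.53*I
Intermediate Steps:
h(U) = 4*U² (h(U) = (2*U)² = 4*U²)
C = -I*√103/5 (C = -√(-181 + 78)/5 = -I*√103/5 ≈ -2.0298*I)
((((59 - 1*37) + g(-4)) + h(W(-3, 3))) + C)² = ((((59 - 1*37) - 10) + 4*(-4)²) - I*√103/5)² = ((((59 - 37) - 10) + 4*16) - I*√103/5)² = (((22 - 10) + 64) - I*√103/5)² = ((12 + 64) - I*√103/5)² = (76 - I*√103/5)²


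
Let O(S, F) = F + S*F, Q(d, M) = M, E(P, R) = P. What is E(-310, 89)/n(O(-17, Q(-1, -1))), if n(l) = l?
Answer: -155/8 ≈ -19.375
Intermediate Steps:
O(S, F) = F + F*S
E(-310, 89)/n(O(-17, Q(-1, -1))) = -310*(-1/(1 - 17)) = -310/((-1*(-16))) = -310/16 = -310*1/16 = -155/8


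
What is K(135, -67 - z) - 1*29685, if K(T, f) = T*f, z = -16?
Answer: -36570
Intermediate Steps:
K(135, -67 - z) - 1*29685 = 135*(-67 - 1*(-16)) - 1*29685 = 135*(-67 + 16) - 29685 = 135*(-51) - 29685 = -6885 - 29685 = -36570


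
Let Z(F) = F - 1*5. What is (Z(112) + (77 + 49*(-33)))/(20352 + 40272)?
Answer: -1433/60624 ≈ -0.023638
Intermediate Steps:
Z(F) = -5 + F (Z(F) = F - 5 = -5 + F)
(Z(112) + (77 + 49*(-33)))/(20352 + 40272) = ((-5 + 112) + (77 + 49*(-33)))/(20352 + 40272) = (107 + (77 - 1617))/60624 = (107 - 1540)*(1/60624) = -1433*1/60624 = -1433/60624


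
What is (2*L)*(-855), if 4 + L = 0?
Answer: 6840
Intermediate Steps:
L = -4 (L = -4 + 0 = -4)
(2*L)*(-855) = (2*(-4))*(-855) = -8*(-855) = 6840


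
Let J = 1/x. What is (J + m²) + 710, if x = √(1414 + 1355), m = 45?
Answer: 2735 + √2769/2769 ≈ 2735.0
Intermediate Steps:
x = √2769 ≈ 52.621
J = √2769/2769 (J = 1/(√2769) = √2769/2769 ≈ 0.019004)
(J + m²) + 710 = (√2769/2769 + 45²) + 710 = (√2769/2769 + 2025) + 710 = (2025 + √2769/2769) + 710 = 2735 + √2769/2769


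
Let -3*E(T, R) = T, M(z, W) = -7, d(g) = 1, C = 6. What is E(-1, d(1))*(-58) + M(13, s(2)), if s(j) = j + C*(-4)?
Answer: -79/3 ≈ -26.333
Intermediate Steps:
s(j) = -24 + j (s(j) = j + 6*(-4) = j - 24 = -24 + j)
E(T, R) = -T/3
E(-1, d(1))*(-58) + M(13, s(2)) = -⅓*(-1)*(-58) - 7 = (⅓)*(-58) - 7 = -58/3 - 7 = -79/3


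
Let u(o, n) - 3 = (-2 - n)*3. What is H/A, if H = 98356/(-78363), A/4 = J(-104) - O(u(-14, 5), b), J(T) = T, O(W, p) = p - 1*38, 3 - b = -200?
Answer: 24589/21079647 ≈ 0.0011665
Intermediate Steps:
b = 203 (b = 3 - 1*(-200) = 3 + 200 = 203)
u(o, n) = -3 - 3*n (u(o, n) = 3 + (-2 - n)*3 = 3 + (-6 - 3*n) = -3 - 3*n)
O(W, p) = -38 + p (O(W, p) = p - 38 = -38 + p)
A = -1076 (A = 4*(-104 - (-38 + 203)) = 4*(-104 - 1*165) = 4*(-104 - 165) = 4*(-269) = -1076)
H = -98356/78363 (H = 98356*(-1/78363) = -98356/78363 ≈ -1.2551)
H/A = -98356/78363/(-1076) = -98356/78363*(-1/1076) = 24589/21079647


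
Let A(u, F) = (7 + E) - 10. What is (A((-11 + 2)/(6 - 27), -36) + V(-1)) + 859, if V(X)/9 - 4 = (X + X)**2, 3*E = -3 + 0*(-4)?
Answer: 927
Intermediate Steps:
E = -1 (E = (-3 + 0*(-4))/3 = (-3 + 0)/3 = (1/3)*(-3) = -1)
A(u, F) = -4 (A(u, F) = (7 - 1) - 10 = 6 - 10 = -4)
V(X) = 36 + 36*X**2 (V(X) = 36 + 9*(X + X)**2 = 36 + 9*(2*X)**2 = 36 + 9*(4*X**2) = 36 + 36*X**2)
(A((-11 + 2)/(6 - 27), -36) + V(-1)) + 859 = (-4 + (36 + 36*(-1)**2)) + 859 = (-4 + (36 + 36*1)) + 859 = (-4 + (36 + 36)) + 859 = (-4 + 72) + 859 = 68 + 859 = 927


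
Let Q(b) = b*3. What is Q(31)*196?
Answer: 18228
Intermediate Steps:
Q(b) = 3*b
Q(31)*196 = (3*31)*196 = 93*196 = 18228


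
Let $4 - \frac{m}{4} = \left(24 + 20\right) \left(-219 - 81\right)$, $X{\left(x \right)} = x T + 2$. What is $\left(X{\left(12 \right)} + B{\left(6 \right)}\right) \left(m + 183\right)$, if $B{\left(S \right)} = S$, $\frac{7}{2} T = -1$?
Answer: $\frac{1695968}{7} \approx 2.4228 \cdot 10^{5}$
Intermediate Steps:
$T = - \frac{2}{7}$ ($T = \frac{2}{7} \left(-1\right) = - \frac{2}{7} \approx -0.28571$)
$X{\left(x \right)} = 2 - \frac{2 x}{7}$ ($X{\left(x \right)} = x \left(- \frac{2}{7}\right) + 2 = - \frac{2 x}{7} + 2 = 2 - \frac{2 x}{7}$)
$m = 52816$ ($m = 16 - 4 \left(24 + 20\right) \left(-219 - 81\right) = 16 - 4 \cdot 44 \left(-300\right) = 16 - -52800 = 16 + 52800 = 52816$)
$\left(X{\left(12 \right)} + B{\left(6 \right)}\right) \left(m + 183\right) = \left(\left(2 - \frac{24}{7}\right) + 6\right) \left(52816 + 183\right) = \left(\left(2 - \frac{24}{7}\right) + 6\right) 52999 = \left(- \frac{10}{7} + 6\right) 52999 = \frac{32}{7} \cdot 52999 = \frac{1695968}{7}$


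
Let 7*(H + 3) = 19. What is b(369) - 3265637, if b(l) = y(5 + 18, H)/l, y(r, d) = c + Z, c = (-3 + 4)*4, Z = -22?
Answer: -133891119/41 ≈ -3.2656e+6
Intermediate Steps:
H = -2/7 (H = -3 + (⅐)*19 = -3 + 19/7 = -2/7 ≈ -0.28571)
c = 4 (c = 1*4 = 4)
y(r, d) = -18 (y(r, d) = 4 - 22 = -18)
b(l) = -18/l
b(369) - 3265637 = -18/369 - 3265637 = -18*1/369 - 3265637 = -2/41 - 3265637 = -133891119/41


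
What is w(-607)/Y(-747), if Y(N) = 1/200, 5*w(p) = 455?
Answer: 18200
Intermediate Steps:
w(p) = 91 (w(p) = (⅕)*455 = 91)
Y(N) = 1/200
w(-607)/Y(-747) = 91/(1/200) = 91*200 = 18200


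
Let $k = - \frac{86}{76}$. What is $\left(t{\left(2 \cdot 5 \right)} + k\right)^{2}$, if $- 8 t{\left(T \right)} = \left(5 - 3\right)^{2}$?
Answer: $\frac{961}{361} \approx 2.662$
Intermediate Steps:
$t{\left(T \right)} = - \frac{1}{2}$ ($t{\left(T \right)} = - \frac{\left(5 - 3\right)^{2}}{8} = - \frac{2^{2}}{8} = \left(- \frac{1}{8}\right) 4 = - \frac{1}{2}$)
$k = - \frac{43}{38}$ ($k = \left(-86\right) \frac{1}{76} = - \frac{43}{38} \approx -1.1316$)
$\left(t{\left(2 \cdot 5 \right)} + k\right)^{2} = \left(- \frac{1}{2} - \frac{43}{38}\right)^{2} = \left(- \frac{31}{19}\right)^{2} = \frac{961}{361}$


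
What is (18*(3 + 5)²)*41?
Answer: 47232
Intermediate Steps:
(18*(3 + 5)²)*41 = (18*8²)*41 = (18*64)*41 = 1152*41 = 47232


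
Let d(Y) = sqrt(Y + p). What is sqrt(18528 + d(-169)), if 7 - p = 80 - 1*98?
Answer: 2*sqrt(4632 + 3*I) ≈ 136.12 + 0.04408*I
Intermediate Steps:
p = 25 (p = 7 - (80 - 1*98) = 7 - (80 - 98) = 7 - 1*(-18) = 7 + 18 = 25)
d(Y) = sqrt(25 + Y) (d(Y) = sqrt(Y + 25) = sqrt(25 + Y))
sqrt(18528 + d(-169)) = sqrt(18528 + sqrt(25 - 169)) = sqrt(18528 + sqrt(-144)) = sqrt(18528 + 12*I)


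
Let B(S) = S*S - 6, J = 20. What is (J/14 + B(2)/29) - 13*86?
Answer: -226678/203 ≈ -1116.6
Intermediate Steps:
B(S) = -6 + S² (B(S) = S² - 6 = -6 + S²)
(J/14 + B(2)/29) - 13*86 = (20/14 + (-6 + 2²)/29) - 13*86 = (20*(1/14) + (-6 + 4)*(1/29)) - 1118 = (10/7 - 2*1/29) - 1118 = (10/7 - 2/29) - 1118 = 276/203 - 1118 = -226678/203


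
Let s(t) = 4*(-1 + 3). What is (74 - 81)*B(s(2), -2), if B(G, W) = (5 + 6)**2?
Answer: -847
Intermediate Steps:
s(t) = 8 (s(t) = 4*2 = 8)
B(G, W) = 121 (B(G, W) = 11**2 = 121)
(74 - 81)*B(s(2), -2) = (74 - 81)*121 = -7*121 = -847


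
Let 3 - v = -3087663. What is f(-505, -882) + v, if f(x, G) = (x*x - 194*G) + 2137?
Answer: 3515936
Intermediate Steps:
f(x, G) = 2137 + x² - 194*G (f(x, G) = (x² - 194*G) + 2137 = 2137 + x² - 194*G)
v = 3087666 (v = 3 - 1*(-3087663) = 3 + 3087663 = 3087666)
f(-505, -882) + v = (2137 + (-505)² - 194*(-882)) + 3087666 = (2137 + 255025 + 171108) + 3087666 = 428270 + 3087666 = 3515936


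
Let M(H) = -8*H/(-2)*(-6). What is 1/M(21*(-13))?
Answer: 1/6552 ≈ 0.00015263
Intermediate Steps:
M(H) = -24*H (M(H) = -8*H*(-1)/2*(-6) = -(-4)*H*(-6) = (4*H)*(-6) = -24*H)
1/M(21*(-13)) = 1/(-504*(-13)) = 1/(-24*(-273)) = 1/6552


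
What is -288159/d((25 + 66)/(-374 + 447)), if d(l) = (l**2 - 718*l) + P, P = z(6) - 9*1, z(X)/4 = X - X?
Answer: 511866437/1603118 ≈ 319.29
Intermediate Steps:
z(X) = 0 (z(X) = 4*(X - X) = 4*0 = 0)
P = -9 (P = 0 - 9*1 = 0 - 9 = -9)
d(l) = -9 + l**2 - 718*l (d(l) = (l**2 - 718*l) - 9 = -9 + l**2 - 718*l)
-288159/d((25 + 66)/(-374 + 447)) = -288159/(-9 + ((25 + 66)/(-374 + 447))**2 - 718*(25 + 66)/(-374 + 447)) = -288159/(-9 + (91/73)**2 - 65338/73) = -288159/(-9 + (91*(1/73))**2 - 65338/73) = -288159/(-9 + (91/73)**2 - 718*91/73) = -288159/(-9 + 8281/5329 - 65338/73) = -288159/(-4809354/5329) = -288159*(-5329/4809354) = 511866437/1603118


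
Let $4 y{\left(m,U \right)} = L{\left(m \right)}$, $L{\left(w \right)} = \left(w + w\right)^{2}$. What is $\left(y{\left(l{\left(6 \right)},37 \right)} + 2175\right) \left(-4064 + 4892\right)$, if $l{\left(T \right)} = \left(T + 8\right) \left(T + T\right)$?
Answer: $25170372$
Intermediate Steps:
$L{\left(w \right)} = 4 w^{2}$ ($L{\left(w \right)} = \left(2 w\right)^{2} = 4 w^{2}$)
$l{\left(T \right)} = 2 T \left(8 + T\right)$ ($l{\left(T \right)} = \left(8 + T\right) 2 T = 2 T \left(8 + T\right)$)
$y{\left(m,U \right)} = m^{2}$ ($y{\left(m,U \right)} = \frac{4 m^{2}}{4} = m^{2}$)
$\left(y{\left(l{\left(6 \right)},37 \right)} + 2175\right) \left(-4064 + 4892\right) = \left(\left(2 \cdot 6 \left(8 + 6\right)\right)^{2} + 2175\right) \left(-4064 + 4892\right) = \left(\left(2 \cdot 6 \cdot 14\right)^{2} + 2175\right) 828 = \left(168^{2} + 2175\right) 828 = \left(28224 + 2175\right) 828 = 30399 \cdot 828 = 25170372$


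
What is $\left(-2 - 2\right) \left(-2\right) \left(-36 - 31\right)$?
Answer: $-536$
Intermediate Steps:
$\left(-2 - 2\right) \left(-2\right) \left(-36 - 31\right) = \left(-4\right) \left(-2\right) \left(-36 - 31\right) = 8 \left(-67\right) = -536$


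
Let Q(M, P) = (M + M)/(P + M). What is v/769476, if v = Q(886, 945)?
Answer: 443/352227639 ≈ 1.2577e-6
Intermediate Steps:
Q(M, P) = 2*M/(M + P) (Q(M, P) = (2*M)/(M + P) = 2*M/(M + P))
v = 1772/1831 (v = 2*886/(886 + 945) = 2*886/1831 = 2*886*(1/1831) = 1772/1831 ≈ 0.96778)
v/769476 = (1772/1831)/769476 = (1772/1831)*(1/769476) = 443/352227639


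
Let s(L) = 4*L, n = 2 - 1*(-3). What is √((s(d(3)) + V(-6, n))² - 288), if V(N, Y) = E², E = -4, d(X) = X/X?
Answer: 4*√7 ≈ 10.583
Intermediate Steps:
d(X) = 1
n = 5 (n = 2 + 3 = 5)
V(N, Y) = 16 (V(N, Y) = (-4)² = 16)
√((s(d(3)) + V(-6, n))² - 288) = √((4*1 + 16)² - 288) = √((4 + 16)² - 288) = √(20² - 288) = √(400 - 288) = √112 = 4*√7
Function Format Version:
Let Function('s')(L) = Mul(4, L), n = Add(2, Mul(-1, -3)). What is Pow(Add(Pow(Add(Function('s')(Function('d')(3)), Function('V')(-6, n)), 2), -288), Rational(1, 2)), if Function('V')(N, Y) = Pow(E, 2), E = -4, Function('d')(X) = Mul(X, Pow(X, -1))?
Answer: Mul(4, Pow(7, Rational(1, 2))) ≈ 10.583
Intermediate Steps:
Function('d')(X) = 1
n = 5 (n = Add(2, 3) = 5)
Function('V')(N, Y) = 16 (Function('V')(N, Y) = Pow(-4, 2) = 16)
Pow(Add(Pow(Add(Function('s')(Function('d')(3)), Function('V')(-6, n)), 2), -288), Rational(1, 2)) = Pow(Add(Pow(Add(Mul(4, 1), 16), 2), -288), Rational(1, 2)) = Pow(Add(Pow(Add(4, 16), 2), -288), Rational(1, 2)) = Pow(Add(Pow(20, 2), -288), Rational(1, 2)) = Pow(Add(400, -288), Rational(1, 2)) = Pow(112, Rational(1, 2)) = Mul(4, Pow(7, Rational(1, 2)))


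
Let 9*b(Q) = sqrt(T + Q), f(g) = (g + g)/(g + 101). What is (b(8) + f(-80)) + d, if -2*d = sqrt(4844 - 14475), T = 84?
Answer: -160/21 + 2*sqrt(23)/9 - I*sqrt(9631)/2 ≈ -6.5533 - 49.069*I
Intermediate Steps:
f(g) = 2*g/(101 + g) (f(g) = (2*g)/(101 + g) = 2*g/(101 + g))
b(Q) = sqrt(84 + Q)/9
d = -I*sqrt(9631)/2 (d = -sqrt(4844 - 14475)/2 = -I*sqrt(9631)/2 ≈ -49.069*I)
(b(8) + f(-80)) + d = (sqrt(84 + 8)/9 + 2*(-80)/(101 - 80)) - I*sqrt(9631)/2 = (sqrt(92)/9 + 2*(-80)/21) - I*sqrt(9631)/2 = ((2*sqrt(23))/9 + 2*(-80)*(1/21)) - I*sqrt(9631)/2 = (2*sqrt(23)/9 - 160/21) - I*sqrt(9631)/2 = (-160/21 + 2*sqrt(23)/9) - I*sqrt(9631)/2 = -160/21 + 2*sqrt(23)/9 - I*sqrt(9631)/2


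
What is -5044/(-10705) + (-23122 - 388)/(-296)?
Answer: 126583787/1584340 ≈ 79.897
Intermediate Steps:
-5044/(-10705) + (-23122 - 388)/(-296) = -5044*(-1/10705) - 23510*(-1/296) = 5044/10705 + 11755/148 = 126583787/1584340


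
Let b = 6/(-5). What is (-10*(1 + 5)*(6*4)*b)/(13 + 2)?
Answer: 576/5 ≈ 115.20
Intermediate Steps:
b = -6/5 (b = 6*(-1/5) = -6/5 ≈ -1.2000)
(-10*(1 + 5)*(6*4)*b)/(13 + 2) = (-10*(1 + 5)*(6*4)*(-6/5))/(13 + 2) = -60*24*(-6/5)/15 = -60*(-144)/5*(1/15) = -10*(-864/5)*(1/15) = 1728*(1/15) = 576/5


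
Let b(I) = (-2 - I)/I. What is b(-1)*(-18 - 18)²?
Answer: 1296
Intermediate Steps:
b(I) = (-2 - I)/I
b(-1)*(-18 - 18)² = ((-2 - 1*(-1))/(-1))*(-18 - 18)² = -(-2 + 1)*(-36)² = -1*(-1)*1296 = 1*1296 = 1296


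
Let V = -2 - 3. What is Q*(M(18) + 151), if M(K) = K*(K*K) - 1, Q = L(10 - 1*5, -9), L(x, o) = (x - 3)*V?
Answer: -59820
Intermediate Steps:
V = -5
L(x, o) = 15 - 5*x (L(x, o) = (x - 3)*(-5) = (-3 + x)*(-5) = 15 - 5*x)
Q = -10 (Q = 15 - 5*(10 - 1*5) = 15 - 5*(10 - 5) = 15 - 5*5 = 15 - 25 = -10)
M(K) = -1 + K³ (M(K) = K*K² - 1 = K³ - 1 = -1 + K³)
Q*(M(18) + 151) = -10*((-1 + 18³) + 151) = -10*((-1 + 5832) + 151) = -10*(5831 + 151) = -10*5982 = -59820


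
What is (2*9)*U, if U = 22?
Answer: 396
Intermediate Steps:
(2*9)*U = (2*9)*22 = 18*22 = 396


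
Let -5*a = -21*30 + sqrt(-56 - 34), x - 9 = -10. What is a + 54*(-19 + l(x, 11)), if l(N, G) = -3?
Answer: -1062 - 3*I*sqrt(10)/5 ≈ -1062.0 - 1.8974*I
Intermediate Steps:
x = -1 (x = 9 - 10 = -1)
a = 126 - 3*I*sqrt(10)/5 (a = -(-21*30 + sqrt(-56 - 34))/5 = -(-630 + sqrt(-90))/5 = -(-630 + 3*I*sqrt(10))/5 = 126 - 3*I*sqrt(10)/5 ≈ 126.0 - 1.8974*I)
a + 54*(-19 + l(x, 11)) = (126 - 3*I*sqrt(10)/5) + 54*(-19 - 3) = (126 - 3*I*sqrt(10)/5) + 54*(-22) = (126 - 3*I*sqrt(10)/5) - 1188 = -1062 - 3*I*sqrt(10)/5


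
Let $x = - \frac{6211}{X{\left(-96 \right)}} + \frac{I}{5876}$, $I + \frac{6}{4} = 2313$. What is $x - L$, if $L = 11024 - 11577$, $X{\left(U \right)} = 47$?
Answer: $\frac{232671841}{552344} \approx 421.24$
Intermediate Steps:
$I = \frac{4623}{2}$ ($I = - \frac{3}{2} + 2313 = \frac{4623}{2} \approx 2311.5$)
$x = - \frac{72774391}{552344}$ ($x = - \frac{6211}{47} + \frac{4623}{2 \cdot 5876} = \left(-6211\right) \frac{1}{47} + \frac{4623}{2} \cdot \frac{1}{5876} = - \frac{6211}{47} + \frac{4623}{11752} = - \frac{72774391}{552344} \approx -131.76$)
$L = -553$
$x - L = - \frac{72774391}{552344} - -553 = - \frac{72774391}{552344} + 553 = \frac{232671841}{552344}$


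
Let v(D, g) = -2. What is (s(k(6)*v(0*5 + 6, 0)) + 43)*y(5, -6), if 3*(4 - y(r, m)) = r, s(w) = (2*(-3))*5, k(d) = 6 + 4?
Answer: 91/3 ≈ 30.333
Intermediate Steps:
k(d) = 10
s(w) = -30 (s(w) = -6*5 = -30)
y(r, m) = 4 - r/3
(s(k(6)*v(0*5 + 6, 0)) + 43)*y(5, -6) = (-30 + 43)*(4 - ⅓*5) = 13*(4 - 5/3) = 13*(7/3) = 91/3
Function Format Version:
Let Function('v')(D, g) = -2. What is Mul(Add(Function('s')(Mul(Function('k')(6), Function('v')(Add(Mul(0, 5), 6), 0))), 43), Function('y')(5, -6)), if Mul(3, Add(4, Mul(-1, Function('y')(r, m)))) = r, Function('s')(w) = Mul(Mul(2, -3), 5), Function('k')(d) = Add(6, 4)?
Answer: Rational(91, 3) ≈ 30.333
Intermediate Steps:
Function('k')(d) = 10
Function('s')(w) = -30 (Function('s')(w) = Mul(-6, 5) = -30)
Function('y')(r, m) = Add(4, Mul(Rational(-1, 3), r))
Mul(Add(Function('s')(Mul(Function('k')(6), Function('v')(Add(Mul(0, 5), 6), 0))), 43), Function('y')(5, -6)) = Mul(Add(-30, 43), Add(4, Mul(Rational(-1, 3), 5))) = Mul(13, Add(4, Rational(-5, 3))) = Mul(13, Rational(7, 3)) = Rational(91, 3)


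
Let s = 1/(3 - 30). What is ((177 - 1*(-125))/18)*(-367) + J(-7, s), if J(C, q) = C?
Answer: -55480/9 ≈ -6164.4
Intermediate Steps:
s = -1/27 (s = 1/(-27) = -1/27 ≈ -0.037037)
((177 - 1*(-125))/18)*(-367) + J(-7, s) = ((177 - 1*(-125))/18)*(-367) - 7 = ((177 + 125)*(1/18))*(-367) - 7 = (302*(1/18))*(-367) - 7 = (151/9)*(-367) - 7 = -55417/9 - 7 = -55480/9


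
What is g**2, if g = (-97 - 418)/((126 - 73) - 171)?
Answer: 265225/13924 ≈ 19.048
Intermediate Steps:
g = 515/118 (g = -515/(53 - 171) = -515/(-118) = -515*(-1/118) = 515/118 ≈ 4.3644)
g**2 = (515/118)**2 = 265225/13924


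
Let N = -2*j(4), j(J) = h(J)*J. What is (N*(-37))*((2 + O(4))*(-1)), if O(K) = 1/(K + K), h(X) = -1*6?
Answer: 3774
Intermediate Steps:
h(X) = -6
O(K) = 1/(2*K)
j(J) = -6*J
N = 48 (N = -(-12)*4 = -2*(-24) = 48)
(N*(-37))*((2 + O(4))*(-1)) = (48*(-37))*((2 + (1/2)/4)*(-1)) = -1776*(2 + (1/2)*(1/4))*(-1) = -1776*(2 + 1/8)*(-1) = -3774*(-1) = -1776*(-17/8) = 3774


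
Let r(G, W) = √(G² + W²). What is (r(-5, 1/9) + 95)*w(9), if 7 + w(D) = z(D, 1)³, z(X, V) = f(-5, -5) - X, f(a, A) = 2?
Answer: -33250 - 350*√2026/9 ≈ -35000.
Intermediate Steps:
z(X, V) = 2 - X
w(D) = -7 + (2 - D)³
(r(-5, 1/9) + 95)*w(9) = (√((-5)² + (1/9)²) + 95)*(-7 - (-2 + 9)³) = (√(25 + (⅑)²) + 95)*(-7 - 1*7³) = (√(25 + 1/81) + 95)*(-7 - 1*343) = (√(2026/81) + 95)*(-7 - 343) = (√2026/9 + 95)*(-350) = (95 + √2026/9)*(-350) = -33250 - 350*√2026/9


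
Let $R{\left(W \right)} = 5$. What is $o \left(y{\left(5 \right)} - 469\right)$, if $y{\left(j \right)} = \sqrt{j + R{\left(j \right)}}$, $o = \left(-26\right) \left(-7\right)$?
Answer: $-85358 + 182 \sqrt{10} \approx -84783.0$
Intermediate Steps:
$o = 182$
$y{\left(j \right)} = \sqrt{5 + j}$ ($y{\left(j \right)} = \sqrt{j + 5} = \sqrt{5 + j}$)
$o \left(y{\left(5 \right)} - 469\right) = 182 \left(\sqrt{5 + 5} - 469\right) = 182 \left(\sqrt{10} - 469\right) = 182 \left(-469 + \sqrt{10}\right) = -85358 + 182 \sqrt{10}$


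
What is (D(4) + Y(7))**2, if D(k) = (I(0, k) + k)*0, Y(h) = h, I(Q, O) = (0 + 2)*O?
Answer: 49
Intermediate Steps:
I(Q, O) = 2*O
D(k) = 0 (D(k) = (2*k + k)*0 = (3*k)*0 = 0)
(D(4) + Y(7))**2 = (0 + 7)**2 = 7**2 = 49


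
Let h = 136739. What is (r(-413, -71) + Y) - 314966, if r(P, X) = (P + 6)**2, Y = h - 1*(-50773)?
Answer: 38195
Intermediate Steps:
Y = 187512 (Y = 136739 - 1*(-50773) = 136739 + 50773 = 187512)
r(P, X) = (6 + P)**2
(r(-413, -71) + Y) - 314966 = ((6 - 413)**2 + 187512) - 314966 = ((-407)**2 + 187512) - 314966 = (165649 + 187512) - 314966 = 353161 - 314966 = 38195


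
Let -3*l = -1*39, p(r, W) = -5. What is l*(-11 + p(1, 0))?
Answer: -208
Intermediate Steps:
l = 13 (l = -(-1)*39/3 = -⅓*(-39) = 13)
l*(-11 + p(1, 0)) = 13*(-11 - 5) = 13*(-16) = -208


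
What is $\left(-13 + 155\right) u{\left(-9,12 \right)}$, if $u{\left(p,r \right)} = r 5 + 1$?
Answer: $8662$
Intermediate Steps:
$u{\left(p,r \right)} = 1 + 5 r$ ($u{\left(p,r \right)} = 5 r + 1 = 1 + 5 r$)
$\left(-13 + 155\right) u{\left(-9,12 \right)} = \left(-13 + 155\right) \left(1 + 5 \cdot 12\right) = 142 \left(1 + 60\right) = 142 \cdot 61 = 8662$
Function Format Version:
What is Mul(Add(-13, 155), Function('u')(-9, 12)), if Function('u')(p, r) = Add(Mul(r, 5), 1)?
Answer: 8662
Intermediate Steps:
Function('u')(p, r) = Add(1, Mul(5, r)) (Function('u')(p, r) = Add(Mul(5, r), 1) = Add(1, Mul(5, r)))
Mul(Add(-13, 155), Function('u')(-9, 12)) = Mul(Add(-13, 155), Add(1, Mul(5, 12))) = Mul(142, Add(1, 60)) = Mul(142, 61) = 8662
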